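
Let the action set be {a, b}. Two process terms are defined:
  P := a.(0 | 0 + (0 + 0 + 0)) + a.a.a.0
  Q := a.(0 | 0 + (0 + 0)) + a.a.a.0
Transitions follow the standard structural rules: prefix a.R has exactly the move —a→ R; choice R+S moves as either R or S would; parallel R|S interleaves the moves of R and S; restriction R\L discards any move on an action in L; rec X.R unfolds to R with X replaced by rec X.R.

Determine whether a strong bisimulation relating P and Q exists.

YES

LTS(P): 5 reachable states
  u0 = a.(0 | 0 + (0 + 0 + 0)) + a.a.a.0 | —a→ u1, —a→ u2
  u1 = 0 | 0 + (0 + 0 + 0) | deadlocked
  u2 = a.a.0 | —a→ u3
  u3 = a.0 | —a→ u4
  u4 = 0 | deadlocked
LTS(Q): 5 reachable states
  v0 = a.(0 | 0 + (0 + 0)) + a.a.a.0 | —a→ v1, —a→ v2
  v1 = 0 | 0 + (0 + 0) | deadlocked
  v2 = a.a.0 | —a→ v3
  v3 = a.0 | —a→ v4
  v4 = 0 | deadlocked
Coarsest stable partition (strong bisimilarity classes):
  B0 = {u0, v0}
  B1 = {u2, v2}
  B2 = {u3, v3}
  B3 = {u1, u4, v1, v4}
u0 ∈ B0, v0 ∈ B0 → same block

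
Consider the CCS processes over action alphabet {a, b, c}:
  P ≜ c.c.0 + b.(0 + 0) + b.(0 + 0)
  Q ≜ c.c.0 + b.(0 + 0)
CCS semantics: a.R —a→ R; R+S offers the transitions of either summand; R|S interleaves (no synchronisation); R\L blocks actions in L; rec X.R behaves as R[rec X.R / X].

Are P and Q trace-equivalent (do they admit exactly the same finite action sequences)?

traces(P) = traces(Q)

LTS(P): 4 reachable states
  p0 = c.c.0 + b.(0 + 0) + b.(0 + 0) → ··b··> p1, ··c··> p2
  p1 = 0 + 0 → ·
  p2 = c.0 → ··c··> p3
  p3 = 0 → ·
LTS(Q): 4 reachable states
  q0 = c.c.0 + b.(0 + 0) → ··b··> q1, ··c··> q2
  q1 = 0 + 0 → ·
  q2 = c.0 → ··c··> q3
  q3 = 0 → ·
Bisimilarity quotient blocks:
  B0 = {p0, q0}
  B1 = {p2, q2}
  B2 = {p1, p3, q1, q3}
p0 ∈ B0, q0 ∈ B0 → same block
Bisimilar ⇒ trace-equivalent.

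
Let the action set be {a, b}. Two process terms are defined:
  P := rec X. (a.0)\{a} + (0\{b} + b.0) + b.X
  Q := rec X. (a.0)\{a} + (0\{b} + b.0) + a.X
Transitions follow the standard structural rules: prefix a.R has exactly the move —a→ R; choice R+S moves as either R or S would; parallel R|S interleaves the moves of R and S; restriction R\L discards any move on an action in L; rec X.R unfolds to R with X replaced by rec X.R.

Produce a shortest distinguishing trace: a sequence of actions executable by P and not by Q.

P's transition system — 2 states:
  u0 = rec X. (a.0)\{a} + (0\{b} + b.0) + b.X has moves --b--▸ u0, --b--▸ u1
  u1 = 0 has moves ·
Q's transition system — 2 states:
  v0 = rec X. (a.0)\{a} + (0\{b} + b.0) + a.X has moves --a--▸ v0, --b--▸ v1
  v1 = 0 has moves ·
Run σ = ⟨bb⟩ on P: start {u0}
  [1] b ⇒ {u0, u1}
  [2] b ⇒ {u0, u1}
  ✓ P
Run σ = ⟨bb⟩ on Q: start {v0}
  [1] b ⇒ {v1}
  [2] b ⇒ ∅ (Q stuck)

bb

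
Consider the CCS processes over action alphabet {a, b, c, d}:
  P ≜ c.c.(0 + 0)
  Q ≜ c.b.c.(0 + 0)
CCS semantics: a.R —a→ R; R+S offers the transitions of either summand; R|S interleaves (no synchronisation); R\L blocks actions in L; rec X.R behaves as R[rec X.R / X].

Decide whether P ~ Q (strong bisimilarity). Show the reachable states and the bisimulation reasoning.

not bisimilar

P's transition system — 3 states:
  u0 = c.c.(0 + 0) → ··c··> u1
  u1 = c.(0 + 0) → ··c··> u2
  u2 = 0 + 0 → ·
Q's transition system — 4 states:
  v0 = c.b.c.(0 + 0) → ··c··> v1
  v1 = b.c.(0 + 0) → ··b··> v2
  v2 = c.(0 + 0) → ··c··> v3
  v3 = 0 + 0 → ·
Bisimilarity quotient blocks:
  B0 = {u0}
  B1 = {u1, v2}
  B2 = {u2, v3}
  B3 = {v0}
  B4 = {v1}
u0 ∈ B0, v0 ∈ B3 → different blocks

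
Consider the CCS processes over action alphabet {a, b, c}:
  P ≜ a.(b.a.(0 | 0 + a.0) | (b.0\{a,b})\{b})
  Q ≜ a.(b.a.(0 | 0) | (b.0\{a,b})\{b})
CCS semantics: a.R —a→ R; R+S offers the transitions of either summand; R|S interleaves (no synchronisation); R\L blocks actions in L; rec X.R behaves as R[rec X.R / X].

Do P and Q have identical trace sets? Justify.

trace-distinct — witness ⟨abaa⟩

LTS(P): 5 reachable states
  p0 = a.(b.a.(0 | 0 + a.0) | (b.0\{a,b})\{b}) :: =a=> p1
  p1 = b.a.(0 | 0 + a.0) | (b.0\{a,b})\{b} :: =b=> p2
  p2 = a.(0 | 0 + a.0) | (b.0\{a,b})\{b} :: =a=> p3
  p3 = (0 | 0 + a.0) | (b.0\{a,b})\{b} :: =a=> p4
  p4 = 0 | (b.0\{a,b})\{b} :: stopped
LTS(Q): 4 reachable states
  q0 = a.(b.a.(0 | 0) | (b.0\{a,b})\{b}) :: =a=> q1
  q1 = b.a.(0 | 0) | (b.0\{a,b})\{b} :: =b=> q2
  q2 = a.(0 | 0) | (b.0\{a,b})\{b} :: =a=> q3
  q3 = 0 | 0 | (b.0\{a,b})\{b} :: stopped
Executing abaa from P (initial set {p0}):
  after a @ step 1: {p1}
  after b @ step 2: {p2}
  after a @ step 3: {p3}
  after a @ step 4: {p4}
  — P admits the full trace.
Executing abaa from Q (initial set {q0}):
  after a @ step 1: {q1}
  after b @ step 2: {q2}
  after a @ step 3: {q3}
  after a @ step 4: ∅  — Q cannot continue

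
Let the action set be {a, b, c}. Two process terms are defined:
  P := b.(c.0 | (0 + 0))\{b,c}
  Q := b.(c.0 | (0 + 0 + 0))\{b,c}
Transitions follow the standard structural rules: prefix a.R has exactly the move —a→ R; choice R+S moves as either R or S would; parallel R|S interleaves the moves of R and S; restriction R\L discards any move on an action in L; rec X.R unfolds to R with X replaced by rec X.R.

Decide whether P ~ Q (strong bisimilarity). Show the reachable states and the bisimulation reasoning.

LTS(P): 2 reachable states
  p0 = b.(c.0 | (0 + 0))\{b,c} → =b=> p1
  p1 = (c.0 | (0 + 0))\{b,c} → deadlocked
LTS(Q): 2 reachable states
  q0 = b.(c.0 | (0 + 0 + 0))\{b,c} → =b=> q1
  q1 = (c.0 | (0 + 0 + 0))\{b,c} → deadlocked
Coarsest stable partition (strong bisimilarity classes):
  B0 = {p0, q0}
  B1 = {p1, q1}
p0 ∈ B0, q0 ∈ B0 → same block

bisimilar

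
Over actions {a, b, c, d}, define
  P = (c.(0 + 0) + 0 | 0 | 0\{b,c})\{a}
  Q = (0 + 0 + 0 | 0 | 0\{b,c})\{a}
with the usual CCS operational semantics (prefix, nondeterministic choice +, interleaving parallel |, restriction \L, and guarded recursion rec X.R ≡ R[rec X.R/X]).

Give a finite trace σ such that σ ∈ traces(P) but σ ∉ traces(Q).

Reachable graph of P (2 states):
  s0 = (c.(0 + 0) + 0 | 0 | 0\{b,c})\{a} ⊢ -c-> s1
  s1 = (0 + 0)\{a} ⊢ ∅
Reachable graph of Q (1 states):
  t0 = (0 + 0 + 0 | 0 | 0\{b,c})\{a} ⊢ ∅
Run σ = ⟨c⟩ on P: start {s0}
  step 1 (c): {s1}
  P completes σ.
Run σ = ⟨c⟩ on Q: start {t0}
  step 1 (c): no successor for Q

c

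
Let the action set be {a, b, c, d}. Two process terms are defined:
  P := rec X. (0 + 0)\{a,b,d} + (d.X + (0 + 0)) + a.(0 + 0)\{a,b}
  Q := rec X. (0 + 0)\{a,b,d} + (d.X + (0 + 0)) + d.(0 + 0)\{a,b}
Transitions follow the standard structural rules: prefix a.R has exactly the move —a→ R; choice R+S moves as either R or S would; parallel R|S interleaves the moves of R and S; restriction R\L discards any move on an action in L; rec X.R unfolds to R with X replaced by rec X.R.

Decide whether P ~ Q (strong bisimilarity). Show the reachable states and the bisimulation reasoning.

Reachable graph of P (2 states):
  s0 = rec X. (0 + 0)\{a,b,d} + (d.X + (0 + 0)) + a.(0 + 0)\{a,b} | --a--▸ s1, --d--▸ s0
  s1 = (0 + 0)\{a,b} | (no moves)
Reachable graph of Q (2 states):
  t0 = rec X. (0 + 0)\{a,b,d} + (d.X + (0 + 0)) + d.(0 + 0)\{a,b} | --d--▸ t0, --d--▸ t1
  t1 = (0 + 0)\{a,b} | (no moves)
Partition-refinement fixed point:
  B0 = {s0}
  B1 = {s1, t1}
  B2 = {t0}
s0 ∈ B0, t0 ∈ B2 → different blocks

P ≁ Q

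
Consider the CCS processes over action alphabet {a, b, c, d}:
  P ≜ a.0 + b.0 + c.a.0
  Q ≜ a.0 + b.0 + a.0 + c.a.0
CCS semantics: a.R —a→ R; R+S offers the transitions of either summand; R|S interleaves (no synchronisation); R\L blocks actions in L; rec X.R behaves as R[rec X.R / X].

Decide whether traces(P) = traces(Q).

trace-equivalent

Reachable graph of P (3 states):
  m0 = a.0 + b.0 + c.a.0 ⊢ ··a··> m1, ··b··> m1, ··c··> m2
  m1 = 0 ⊢ deadlocked
  m2 = a.0 ⊢ ··a··> m1
Reachable graph of Q (3 states):
  n0 = a.0 + b.0 + a.0 + c.a.0 ⊢ ··a··> n1, ··b··> n1, ··c··> n2
  n1 = 0 ⊢ deadlocked
  n2 = a.0 ⊢ ··a··> n1
Coarsest stable partition (strong bisimilarity classes):
  B0 = {m0, n0}
  B1 = {m1, n1}
  B2 = {m2, n2}
m0 ∈ B0, n0 ∈ B0 → same block
Bisimilar ⇒ trace-equivalent.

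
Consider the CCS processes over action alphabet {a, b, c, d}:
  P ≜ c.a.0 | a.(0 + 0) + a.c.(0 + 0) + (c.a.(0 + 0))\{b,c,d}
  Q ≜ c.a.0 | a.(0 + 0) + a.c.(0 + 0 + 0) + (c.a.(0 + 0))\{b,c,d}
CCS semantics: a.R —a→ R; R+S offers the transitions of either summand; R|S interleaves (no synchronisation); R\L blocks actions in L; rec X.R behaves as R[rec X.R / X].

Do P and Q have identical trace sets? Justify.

Reachable graph of P (8 states):
  m0 = c.a.0 | a.(0 + 0) + a.c.(0 + 0) + (c.a.(0 + 0))\{b,c,d} → =a=> m1, =a=> m2, =c=> m3
  m1 = c.(0 + 0) → =c=> m4
  m2 = c.a.0 | (0 + 0) → =c=> m5
  m3 = a.0 | a.(0 + 0) → =a=> m5, =a=> m6
  m4 = 0 + 0 → stopped
  m5 = a.0 | (0 + 0) → =a=> m7
  m6 = 0 | a.(0 + 0) → =a=> m7
  m7 = 0 | (0 + 0) → stopped
Reachable graph of Q (8 states):
  n0 = c.a.0 | a.(0 + 0) + a.c.(0 + 0 + 0) + (c.a.(0 + 0))\{b,c,d} → =a=> n1, =a=> n2, =c=> n3
  n1 = c.(0 + 0 + 0) → =c=> n4
  n2 = c.a.0 | (0 + 0) → =c=> n5
  n3 = a.0 | a.(0 + 0) → =a=> n5, =a=> n6
  n4 = 0 + 0 + 0 → stopped
  n5 = a.0 | (0 + 0) → =a=> n7
  n6 = 0 | a.(0 + 0) → =a=> n7
  n7 = 0 | (0 + 0) → stopped
Bisimilarity quotient blocks:
  B0 = {m0, n0}
  B1 = {m2, n2}
  B2 = {m5, m6, n5, n6}
  B3 = {m4, m7, n4, n7}
  B4 = {m1, n1}
  B5 = {m3, n3}
m0 ∈ B0, n0 ∈ B0 → same block
Bisimilar ⇒ trace-equivalent.

traces(P) = traces(Q)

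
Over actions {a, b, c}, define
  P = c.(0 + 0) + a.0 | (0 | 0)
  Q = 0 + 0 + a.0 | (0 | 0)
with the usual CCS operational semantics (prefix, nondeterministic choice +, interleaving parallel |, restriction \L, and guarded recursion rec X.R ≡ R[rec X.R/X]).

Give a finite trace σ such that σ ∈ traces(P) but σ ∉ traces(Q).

P's transition system — 3 states:
  p0 = c.(0 + 0) + a.0 | (0 | 0) has moves -a-> p1, -c-> p2
  p1 = 0 | (0 | 0) has moves (no moves)
  p2 = 0 + 0 has moves (no moves)
Q's transition system — 2 states:
  q0 = 0 + 0 + a.0 | (0 | 0) has moves -a-> q1
  q1 = 0 | (0 | 0) has moves (no moves)
Trace ⟨c⟩ through P, begin at {p0}:
  [1] c ⇒ {p2}
  P completes σ.
Trace ⟨c⟩ through Q, begin at {q0}:
  [1] c ⇒ ∅ (Q stuck)

c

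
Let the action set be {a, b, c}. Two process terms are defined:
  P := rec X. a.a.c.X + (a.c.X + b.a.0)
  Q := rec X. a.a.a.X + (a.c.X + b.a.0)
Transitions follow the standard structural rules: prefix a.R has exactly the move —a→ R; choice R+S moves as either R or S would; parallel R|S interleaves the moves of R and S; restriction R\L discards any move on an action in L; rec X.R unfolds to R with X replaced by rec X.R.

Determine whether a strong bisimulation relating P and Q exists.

not bisimilar

LTS(P): 5 reachable states
  s0 = rec X. a.a.c.X + (a.c.X + b.a.0) has moves --a--▸ s1, --a--▸ s2, --b--▸ s3
  s1 = a.c.(rec X. a.a.c.X + (a.c.X + b.a.0)) has moves --a--▸ s2
  s2 = c.(rec X. a.a.c.X + (a.c.X + b.a.0)) has moves --c--▸ s0
  s3 = a.0 has moves --a--▸ s4
  s4 = 0 has moves ∅
LTS(Q): 6 reachable states
  t0 = rec X. a.a.a.X + (a.c.X + b.a.0) has moves --a--▸ t1, --a--▸ t2, --b--▸ t3
  t1 = a.a.(rec X. a.a.a.X + (a.c.X + b.a.0)) has moves --a--▸ t4
  t2 = c.(rec X. a.a.a.X + (a.c.X + b.a.0)) has moves --c--▸ t0
  t3 = a.0 has moves --a--▸ t5
  t4 = a.(rec X. a.a.a.X + (a.c.X + b.a.0)) has moves --a--▸ t0
  t5 = 0 has moves ∅
Partition-refinement fixed point:
  B0 = {s0}
  B1 = {s3, t3}
  B2 = {s4, t5}
  B3 = {s2}
  B4 = {s1}
  B5 = {t0}
  B6 = {t1}
  B7 = {t4}
  B8 = {t2}
s0 ∈ B0, t0 ∈ B5 → different blocks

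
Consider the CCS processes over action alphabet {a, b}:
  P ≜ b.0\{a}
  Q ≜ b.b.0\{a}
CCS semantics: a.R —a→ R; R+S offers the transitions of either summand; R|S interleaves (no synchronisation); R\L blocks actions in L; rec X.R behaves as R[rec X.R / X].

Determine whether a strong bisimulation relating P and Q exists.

P's transition system — 2 states:
  s0 = b.0\{a} | -b-> s1
  s1 = 0\{a} | deadlocked
Q's transition system — 3 states:
  t0 = b.b.0\{a} | -b-> t1
  t1 = b.0\{a} | -b-> t2
  t2 = 0\{a} | deadlocked
Bisimilarity quotient blocks:
  B0 = {s0, t1}
  B1 = {s1, t2}
  B2 = {t0}
s0 ∈ B0, t0 ∈ B2 → different blocks

not bisimilar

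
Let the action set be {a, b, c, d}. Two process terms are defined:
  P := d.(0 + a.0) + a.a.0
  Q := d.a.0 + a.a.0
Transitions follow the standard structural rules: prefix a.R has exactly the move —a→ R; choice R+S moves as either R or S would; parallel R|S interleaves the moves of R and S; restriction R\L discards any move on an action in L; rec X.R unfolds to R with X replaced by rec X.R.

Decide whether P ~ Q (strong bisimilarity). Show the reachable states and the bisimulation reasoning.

YES

P's transition system — 4 states:
  u0 = d.(0 + a.0) + a.a.0 | --a--▸ u1, --d--▸ u2
  u1 = a.0 | --a--▸ u3
  u2 = 0 + a.0 | --a--▸ u3
  u3 = 0 | stopped
Q's transition system — 3 states:
  v0 = d.a.0 + a.a.0 | --a--▸ v1, --d--▸ v1
  v1 = a.0 | --a--▸ v2
  v2 = 0 | stopped
Bisimilarity quotient blocks:
  B0 = {u0, v0}
  B1 = {u1, u2, v1}
  B2 = {u3, v2}
u0 ∈ B0, v0 ∈ B0 → same block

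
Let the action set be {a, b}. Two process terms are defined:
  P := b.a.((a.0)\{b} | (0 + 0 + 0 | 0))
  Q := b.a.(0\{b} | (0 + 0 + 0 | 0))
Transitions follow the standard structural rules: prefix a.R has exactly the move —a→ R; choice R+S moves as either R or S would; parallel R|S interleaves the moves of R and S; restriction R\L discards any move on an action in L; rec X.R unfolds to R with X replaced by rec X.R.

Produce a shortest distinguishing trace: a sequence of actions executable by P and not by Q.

P's transition system — 4 states:
  p0 = b.a.((a.0)\{b} | (0 + 0 + 0 | 0)) → --b--▸ p1
  p1 = a.((a.0)\{b} | (0 + 0 + 0 | 0)) → --a--▸ p2
  p2 = (a.0)\{b} | (0 + 0 + 0 | 0) → --a--▸ p3
  p3 = 0\{b} | (0 + 0 + 0 | 0) → stopped
Q's transition system — 3 states:
  q0 = b.a.(0\{b} | (0 + 0 + 0 | 0)) → --b--▸ q1
  q1 = a.(0\{b} | (0 + 0 + 0 | 0)) → --a--▸ q2
  q2 = 0\{b} | (0 + 0 + 0 | 0) → stopped
Executing baa from P (initial set {p0}):
  [1] b ⇒ {p1}
  [2] a ⇒ {p2}
  [3] a ⇒ {p3}
  — P admits the full trace.
Executing baa from Q (initial set {q0}):
  [1] b ⇒ {q1}
  [2] a ⇒ {q2}
  [3] a ⇒ ∅  — Q cannot continue

baa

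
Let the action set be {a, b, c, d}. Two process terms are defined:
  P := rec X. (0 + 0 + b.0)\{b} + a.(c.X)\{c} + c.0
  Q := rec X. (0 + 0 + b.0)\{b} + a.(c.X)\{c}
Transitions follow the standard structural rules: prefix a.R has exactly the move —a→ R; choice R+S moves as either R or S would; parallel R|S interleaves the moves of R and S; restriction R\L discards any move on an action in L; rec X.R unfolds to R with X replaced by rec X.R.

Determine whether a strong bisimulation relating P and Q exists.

P's transition system — 3 states:
  s0 = rec X. (0 + 0 + b.0)\{b} + a.(c.X)\{c} + c.0 | —a→ s1, —c→ s2
  s1 = (c.(rec X. (0 + 0 + b.0)\{b} + a.(c.X)\{c} + c.0))\{c} | stopped
  s2 = 0 | stopped
Q's transition system — 2 states:
  t0 = rec X. (0 + 0 + b.0)\{b} + a.(c.X)\{c} | —a→ t1
  t1 = (c.(rec X. (0 + 0 + b.0)\{b} + a.(c.X)\{c}))\{c} | stopped
Coarsest stable partition (strong bisimilarity classes):
  B0 = {s0}
  B1 = {s1, s2, t1}
  B2 = {t0}
s0 ∈ B0, t0 ∈ B2 → different blocks

not bisimilar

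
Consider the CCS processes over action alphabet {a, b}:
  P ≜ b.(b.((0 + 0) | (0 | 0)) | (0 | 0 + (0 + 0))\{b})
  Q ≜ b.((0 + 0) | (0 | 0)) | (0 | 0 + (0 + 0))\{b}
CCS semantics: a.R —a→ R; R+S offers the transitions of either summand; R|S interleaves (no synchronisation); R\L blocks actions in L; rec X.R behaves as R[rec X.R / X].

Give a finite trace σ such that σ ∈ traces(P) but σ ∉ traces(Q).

bb

Reachable graph of P (3 states):
  p0 = b.(b.((0 + 0) | (0 | 0)) | (0 | 0 + (0 + 0))\{b}) ⊢ --b--▸ p1
  p1 = b.((0 + 0) | (0 | 0)) | (0 | 0 + (0 + 0))\{b} ⊢ --b--▸ p2
  p2 = (0 + 0) | (0 | 0) | (0 | 0 + (0 + 0))\{b} ⊢ ∅
Reachable graph of Q (2 states):
  q0 = b.((0 + 0) | (0 | 0)) | (0 | 0 + (0 + 0))\{b} ⊢ --b--▸ q1
  q1 = (0 + 0) | (0 | 0) | (0 | 0 + (0 + 0))\{b} ⊢ ∅
Run σ = ⟨bb⟩ on P: start {p0}
  step 1 (b): {p1}
  step 2 (b): {p2}
  — P admits the full trace.
Run σ = ⟨bb⟩ on Q: start {q0}
  step 1 (b): {q1}
  step 2 (b): ∅  — Q cannot continue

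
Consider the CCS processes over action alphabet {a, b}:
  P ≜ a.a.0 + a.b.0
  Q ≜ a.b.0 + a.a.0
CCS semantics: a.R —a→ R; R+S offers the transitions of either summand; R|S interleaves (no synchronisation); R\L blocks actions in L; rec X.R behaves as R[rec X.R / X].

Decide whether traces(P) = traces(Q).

YES

Reachable graph of P (4 states):
  s0 = a.a.0 + a.b.0 :: --a--▸ s1, --a--▸ s2
  s1 = a.0 :: --a--▸ s3
  s2 = b.0 :: --b--▸ s3
  s3 = 0 :: deadlocked
Reachable graph of Q (4 states):
  t0 = a.b.0 + a.a.0 :: --a--▸ t1, --a--▸ t2
  t1 = a.0 :: --a--▸ t3
  t2 = b.0 :: --b--▸ t3
  t3 = 0 :: deadlocked
Partition-refinement fixed point:
  B0 = {s0, t0}
  B1 = {s2, t2}
  B2 = {s3, t3}
  B3 = {s1, t1}
s0 ∈ B0, t0 ∈ B0 → same block
Bisimilar ⇒ trace-equivalent.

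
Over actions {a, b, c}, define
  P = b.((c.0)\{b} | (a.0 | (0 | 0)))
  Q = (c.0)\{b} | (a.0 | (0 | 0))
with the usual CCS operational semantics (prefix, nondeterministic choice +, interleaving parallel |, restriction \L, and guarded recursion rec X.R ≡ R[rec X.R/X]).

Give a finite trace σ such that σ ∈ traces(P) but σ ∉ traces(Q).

Reachable graph of P (5 states):
  u0 = b.((c.0)\{b} | (a.0 | (0 | 0))) :: -b-> u1
  u1 = (c.0)\{b} | (a.0 | (0 | 0)) :: -a-> u2, -c-> u3
  u2 = (c.0)\{b} | (0 | (0 | 0)) :: -c-> u4
  u3 = 0\{b} | (a.0 | (0 | 0)) :: -a-> u4
  u4 = 0\{b} | (0 | (0 | 0)) :: ∅
Reachable graph of Q (4 states):
  v0 = (c.0)\{b} | (a.0 | (0 | 0)) :: -a-> v1, -c-> v2
  v1 = (c.0)\{b} | (0 | (0 | 0)) :: -c-> v3
  v2 = 0\{b} | (a.0 | (0 | 0)) :: -a-> v3
  v3 = 0\{b} | (0 | (0 | 0)) :: ∅
Trace ⟨b⟩ through P, begin at {u0}:
  after b @ step 1: {u1}
  P completes σ.
Trace ⟨b⟩ through Q, begin at {v0}:
  after b @ step 1: ∅ (Q stuck)

b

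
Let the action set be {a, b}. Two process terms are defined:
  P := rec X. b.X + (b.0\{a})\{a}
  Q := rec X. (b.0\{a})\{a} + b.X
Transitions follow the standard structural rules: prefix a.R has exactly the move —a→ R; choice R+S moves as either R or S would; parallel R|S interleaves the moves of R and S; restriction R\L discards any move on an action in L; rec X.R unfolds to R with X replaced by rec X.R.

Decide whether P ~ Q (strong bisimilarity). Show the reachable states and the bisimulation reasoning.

bisimilar

Reachable graph of P (2 states):
  u0 = rec X. b.X + (b.0\{a})\{a} :: —b→ u0, —b→ u1
  u1 = 0\{a}\{a} :: ∅
Reachable graph of Q (2 states):
  v0 = rec X. (b.0\{a})\{a} + b.X :: —b→ v0, —b→ v1
  v1 = 0\{a}\{a} :: ∅
Coarsest stable partition (strong bisimilarity classes):
  B0 = {u0, v0}
  B1 = {u1, v1}
u0 ∈ B0, v0 ∈ B0 → same block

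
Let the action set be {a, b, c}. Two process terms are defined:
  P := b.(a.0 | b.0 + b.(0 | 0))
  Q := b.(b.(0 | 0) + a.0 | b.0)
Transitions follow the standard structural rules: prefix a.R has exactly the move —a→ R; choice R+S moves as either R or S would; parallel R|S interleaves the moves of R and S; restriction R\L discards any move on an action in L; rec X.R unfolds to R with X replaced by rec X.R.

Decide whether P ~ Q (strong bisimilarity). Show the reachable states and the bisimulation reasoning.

Reachable graph of P (5 states):
  u0 = b.(a.0 | b.0 + b.(0 | 0)) :: ··b··> u1
  u1 = a.0 | b.0 + b.(0 | 0) :: ··a··> u2, ··b··> u3, ··b··> u4
  u2 = 0 | b.0 :: ··b··> u3
  u3 = 0 | 0 :: (no moves)
  u4 = a.0 | 0 :: ··a··> u3
Reachable graph of Q (5 states):
  v0 = b.(b.(0 | 0) + a.0 | b.0) :: ··b··> v1
  v1 = b.(0 | 0) + a.0 | b.0 :: ··a··> v2, ··b··> v3, ··b··> v4
  v2 = 0 | b.0 :: ··b··> v3
  v3 = 0 | 0 :: (no moves)
  v4 = a.0 | 0 :: ··a··> v3
Bisimilarity quotient blocks:
  B0 = {u0, v0}
  B1 = {u1, v1}
  B2 = {u2, v2}
  B3 = {u3, v3}
  B4 = {u4, v4}
u0 ∈ B0, v0 ∈ B0 → same block

YES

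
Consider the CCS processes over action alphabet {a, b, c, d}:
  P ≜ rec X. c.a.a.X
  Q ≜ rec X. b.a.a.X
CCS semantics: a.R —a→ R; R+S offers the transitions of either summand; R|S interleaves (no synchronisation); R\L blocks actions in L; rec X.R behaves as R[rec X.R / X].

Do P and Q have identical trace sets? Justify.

Reachable graph of P (3 states):
  m0 = rec X. c.a.a.X has moves —c→ m1
  m1 = a.a.(rec X. c.a.a.X) has moves —a→ m2
  m2 = a.(rec X. c.a.a.X) has moves —a→ m0
Reachable graph of Q (3 states):
  n0 = rec X. b.a.a.X has moves —b→ n1
  n1 = a.a.(rec X. b.a.a.X) has moves —a→ n2
  n2 = a.(rec X. b.a.a.X) has moves —a→ n0
Executing c from P (initial set {m0}):
  step 1 (c): {m1}
  — P admits the full trace.
Executing c from Q (initial set {n0}):
  step 1 (c): ∅ (Q stuck)

traces(P) ≠ traces(Q) — witness ⟨c⟩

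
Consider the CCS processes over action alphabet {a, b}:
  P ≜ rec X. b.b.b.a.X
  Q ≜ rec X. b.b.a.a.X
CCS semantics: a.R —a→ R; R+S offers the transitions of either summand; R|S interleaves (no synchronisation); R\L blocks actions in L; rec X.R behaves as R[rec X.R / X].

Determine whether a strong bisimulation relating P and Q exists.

Reachable graph of P (4 states):
  m0 = rec X. b.b.b.a.X → —b→ m1
  m1 = b.b.a.(rec X. b.b.b.a.X) → —b→ m2
  m2 = b.a.(rec X. b.b.b.a.X) → —b→ m3
  m3 = a.(rec X. b.b.b.a.X) → —a→ m0
Reachable graph of Q (4 states):
  n0 = rec X. b.b.a.a.X → —b→ n1
  n1 = b.a.a.(rec X. b.b.a.a.X) → —b→ n2
  n2 = a.a.(rec X. b.b.a.a.X) → —a→ n3
  n3 = a.(rec X. b.b.a.a.X) → —a→ n0
Bisimilarity quotient blocks:
  B0 = {m0}
  B1 = {m1}
  B2 = {m2}
  B3 = {m3}
  B4 = {n0}
  B5 = {n1}
  B6 = {n2}
  B7 = {n3}
m0 ∈ B0, n0 ∈ B4 → different blocks

not bisimilar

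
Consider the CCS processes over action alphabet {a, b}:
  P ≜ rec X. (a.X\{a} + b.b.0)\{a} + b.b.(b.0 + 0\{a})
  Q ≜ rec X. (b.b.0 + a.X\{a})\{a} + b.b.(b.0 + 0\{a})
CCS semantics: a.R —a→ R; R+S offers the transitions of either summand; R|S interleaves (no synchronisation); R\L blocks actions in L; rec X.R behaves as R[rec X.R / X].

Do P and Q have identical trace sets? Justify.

trace-equivalent

P's transition system — 6 states:
  p0 = rec X. (a.X\{a} + b.b.0)\{a} + b.b.(b.0 + 0\{a}) → --b--▸ p1, --b--▸ p2
  p1 = (b.0)\{a} → --b--▸ p3
  p2 = b.(b.0 + 0\{a}) → --b--▸ p4
  p3 = 0\{a} → stopped
  p4 = b.0 + 0\{a} → --b--▸ p5
  p5 = 0 → stopped
Q's transition system — 6 states:
  q0 = rec X. (b.b.0 + a.X\{a})\{a} + b.b.(b.0 + 0\{a}) → --b--▸ q1, --b--▸ q2
  q1 = (b.0)\{a} → --b--▸ q3
  q2 = b.(b.0 + 0\{a}) → --b--▸ q4
  q3 = 0\{a} → stopped
  q4 = b.0 + 0\{a} → --b--▸ q5
  q5 = 0 → stopped
Coarsest stable partition (strong bisimilarity classes):
  B0 = {p0, q0}
  B1 = {p2, q2}
  B2 = {p1, p4, q1, q4}
  B3 = {p3, p5, q3, q5}
p0 ∈ B0, q0 ∈ B0 → same block
Bisimilar ⇒ trace-equivalent.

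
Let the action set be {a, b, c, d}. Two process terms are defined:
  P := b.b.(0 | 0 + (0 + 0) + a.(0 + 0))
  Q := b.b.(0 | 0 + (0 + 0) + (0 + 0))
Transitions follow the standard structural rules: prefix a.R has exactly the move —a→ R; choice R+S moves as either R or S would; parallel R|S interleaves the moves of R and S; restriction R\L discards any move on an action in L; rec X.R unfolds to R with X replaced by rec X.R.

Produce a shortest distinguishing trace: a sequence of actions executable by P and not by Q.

LTS(P): 4 reachable states
  u0 = b.b.(0 | 0 + (0 + 0) + a.(0 + 0)) :: —b→ u1
  u1 = b.(0 | 0 + (0 + 0) + a.(0 + 0)) :: —b→ u2
  u2 = 0 | 0 + (0 + 0) + a.(0 + 0) :: —a→ u3
  u3 = 0 + 0 :: ·
LTS(Q): 3 reachable states
  v0 = b.b.(0 | 0 + (0 + 0) + (0 + 0)) :: —b→ v1
  v1 = b.(0 | 0 + (0 + 0) + (0 + 0)) :: —b→ v2
  v2 = 0 | 0 + (0 + 0) + (0 + 0) :: ·
Run σ = ⟨bba⟩ on P: start {u0}
  after b @ step 1: {u1}
  after b @ step 2: {u2}
  after a @ step 3: {u3}
  ✓ P
Run σ = ⟨bba⟩ on Q: start {v0}
  after b @ step 1: {v1}
  after b @ step 2: {v2}
  after a @ step 3: ∅ (Q stuck)

bba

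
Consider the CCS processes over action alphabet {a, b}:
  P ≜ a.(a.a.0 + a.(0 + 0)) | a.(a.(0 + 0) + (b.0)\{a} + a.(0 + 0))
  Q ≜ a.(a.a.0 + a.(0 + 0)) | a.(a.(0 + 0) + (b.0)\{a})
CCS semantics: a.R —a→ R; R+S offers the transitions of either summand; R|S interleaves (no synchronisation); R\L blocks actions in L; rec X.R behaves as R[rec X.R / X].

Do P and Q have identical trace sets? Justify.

LTS(P): 20 reachable states
  u0 = a.(a.a.0 + a.(0 + 0)) | a.(a.(0 + 0) + (b.0)\{a} + a.(0 + 0)) → =a=> u1, =a=> u2
  u1 = (a.a.0 + a.(0 + 0)) | a.(a.(0 + 0) + (b.0)\{a} + a.(0 + 0)) → =a=> u3, =a=> u4, =a=> u5
  u2 = a.(a.a.0 + a.(0 + 0)) | (a.(0 + 0) + (b.0)\{a} + a.(0 + 0)) → =a=> u4, =a=> u6, =b=> u7
  u3 = (0 + 0) | a.(a.(0 + 0) + (b.0)\{a} + a.(0 + 0)) → =a=> u8
  u4 = (a.a.0 + a.(0 + 0)) | (a.(0 + 0) + (b.0)\{a} + a.(0 + 0)) → =a=> u10, =a=> u8, =a=> u9, =b=> u11
  u5 = a.0 | a.(a.(0 + 0) + (b.0)\{a} + a.(0 + 0)) → =a=> u10, =a=> u12
  u6 = a.(a.a.0 + a.(0 + 0)) | (0 + 0) → =a=> u9
  u7 = a.(a.a.0 + a.(0 + 0)) | 0\{a} → =a=> u11
  u8 = (0 + 0) | (a.(0 + 0) + (b.0)\{a} + a.(0 + 0)) → =a=> u13, =b=> u14
  u9 = (a.a.0 + a.(0 + 0)) | (0 + 0) → =a=> u13, =a=> u15
  u10 = a.0 | (a.(0 + 0) + (b.0)\{a} + a.(0 + 0)) → =a=> u15, =a=> u16, =b=> u17
  u11 = (a.a.0 + a.(0 + 0)) | 0\{a} → =a=> u14, =a=> u17
  u12 = 0 | a.(a.(0 + 0) + (b.0)\{a} + a.(0 + 0)) → =a=> u16
  u13 = (0 + 0) | (0 + 0) → deadlocked
  u14 = (0 + 0) | 0\{a} → deadlocked
  u15 = a.0 | (0 + 0) → =a=> u18
  u16 = 0 | (a.(0 + 0) + (b.0)\{a} + a.(0 + 0)) → =a=> u18, =b=> u19
  u17 = a.0 | 0\{a} → =a=> u19
  u18 = 0 | (0 + 0) → deadlocked
  u19 = 0 | 0\{a} → deadlocked
LTS(Q): 20 reachable states
  v0 = a.(a.a.0 + a.(0 + 0)) | a.(a.(0 + 0) + (b.0)\{a}) → =a=> v1, =a=> v2
  v1 = (a.a.0 + a.(0 + 0)) | a.(a.(0 + 0) + (b.0)\{a}) → =a=> v3, =a=> v4, =a=> v5
  v2 = a.(a.a.0 + a.(0 + 0)) | (a.(0 + 0) + (b.0)\{a}) → =a=> v4, =a=> v6, =b=> v7
  v3 = (0 + 0) | a.(a.(0 + 0) + (b.0)\{a}) → =a=> v8
  v4 = (a.a.0 + a.(0 + 0)) | (a.(0 + 0) + (b.0)\{a}) → =a=> v10, =a=> v8, =a=> v9, =b=> v11
  v5 = a.0 | a.(a.(0 + 0) + (b.0)\{a}) → =a=> v10, =a=> v12
  v6 = a.(a.a.0 + a.(0 + 0)) | (0 + 0) → =a=> v9
  v7 = a.(a.a.0 + a.(0 + 0)) | 0\{a} → =a=> v11
  v8 = (0 + 0) | (a.(0 + 0) + (b.0)\{a}) → =a=> v13, =b=> v14
  v9 = (a.a.0 + a.(0 + 0)) | (0 + 0) → =a=> v13, =a=> v15
  v10 = a.0 | (a.(0 + 0) + (b.0)\{a}) → =a=> v15, =a=> v16, =b=> v17
  v11 = (a.a.0 + a.(0 + 0)) | 0\{a} → =a=> v14, =a=> v17
  v12 = 0 | a.(a.(0 + 0) + (b.0)\{a}) → =a=> v16
  v13 = (0 + 0) | (0 + 0) → deadlocked
  v14 = (0 + 0) | 0\{a} → deadlocked
  v15 = a.0 | (0 + 0) → =a=> v18
  v16 = 0 | (a.(0 + 0) + (b.0)\{a}) → =a=> v18, =b=> v19
  v17 = a.0 | 0\{a} → =a=> v19
  v18 = 0 | (0 + 0) → deadlocked
  v19 = 0 | 0\{a} → deadlocked
Partition-refinement fixed point:
  B0 = {u0, v0}
  B1 = {u2, v2}
  B2 = {u4, v4}
  B3 = {u11, u9, v11, v9}
  B4 = {u15, u17, v15, v17}
  B5 = {u13, u14, u18, u19, v13, v14, v18, v19}
  B6 = {u10, v10}
  B7 = {u16, u8, v16, v8}
  B8 = {u6, u7, v6, v7}
  B9 = {u1, v1}
  B10 = {u5, v5}
  B11 = {u12, u3, v12, v3}
u0 ∈ B0, v0 ∈ B0 → same block
Bisimilar ⇒ trace-equivalent.

traces(P) = traces(Q)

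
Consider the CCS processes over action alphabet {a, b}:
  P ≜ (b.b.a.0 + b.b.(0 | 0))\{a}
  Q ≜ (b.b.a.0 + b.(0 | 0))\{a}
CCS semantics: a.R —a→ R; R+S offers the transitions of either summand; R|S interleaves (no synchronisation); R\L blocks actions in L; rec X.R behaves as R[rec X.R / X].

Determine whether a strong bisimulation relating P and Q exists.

P ≁ Q

Reachable graph of P (5 states):
  m0 = (b.b.a.0 + b.b.(0 | 0))\{a} :: =b=> m1, =b=> m2
  m1 = (b.(0 | 0))\{a} :: =b=> m3
  m2 = (b.a.0)\{a} :: =b=> m4
  m3 = (0 | 0)\{a} :: deadlocked
  m4 = (a.0)\{a} :: deadlocked
Reachable graph of Q (4 states):
  n0 = (b.b.a.0 + b.(0 | 0))\{a} :: =b=> n1, =b=> n2
  n1 = (0 | 0)\{a} :: deadlocked
  n2 = (b.a.0)\{a} :: =b=> n3
  n3 = (a.0)\{a} :: deadlocked
Partition-refinement fixed point:
  B0 = {m0}
  B1 = {m1, m2, n2}
  B2 = {m3, m4, n1, n3}
  B3 = {n0}
m0 ∈ B0, n0 ∈ B3 → different blocks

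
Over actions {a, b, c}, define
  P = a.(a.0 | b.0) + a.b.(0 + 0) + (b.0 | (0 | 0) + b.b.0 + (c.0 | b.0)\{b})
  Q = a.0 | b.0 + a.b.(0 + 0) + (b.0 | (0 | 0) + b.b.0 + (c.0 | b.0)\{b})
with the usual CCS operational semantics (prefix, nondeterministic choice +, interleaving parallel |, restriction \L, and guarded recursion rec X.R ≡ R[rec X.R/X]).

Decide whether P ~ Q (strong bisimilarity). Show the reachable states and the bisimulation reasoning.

P's transition system — 11 states:
  p0 = a.(a.0 | b.0) + a.b.(0 + 0) + (b.0 | (0 | 0) + b.b.0 + (c.0 | b.0)\{b}) has moves =a=> p1, =a=> p2, =b=> p3, =b=> p4, =c=> p5
  p1 = a.0 | b.0 has moves =a=> p6, =b=> p7
  p2 = b.(0 + 0) has moves =b=> p8
  p3 = 0 | (0 | 0) has moves stopped
  p4 = b.0 has moves =b=> p9
  p5 = (0 | b.0)\{b} has moves stopped
  p6 = 0 | b.0 has moves =b=> p10
  p7 = a.0 | 0 has moves =a=> p10
  p8 = 0 + 0 has moves stopped
  p9 = 0 has moves stopped
  p10 = 0 | 0 has moves stopped
Q's transition system — 10 states:
  q0 = a.0 | b.0 + a.b.(0 + 0) + (b.0 | (0 | 0) + b.b.0 + (c.0 | b.0)\{b}) has moves =a=> q1, =a=> q2, =b=> q3, =b=> q4, =b=> q5, =c=> q6
  q1 = 0 | b.0 has moves =b=> q7
  q2 = b.(0 + 0) has moves =b=> q8
  q3 = 0 | (0 | 0) has moves stopped
  q4 = a.0 | 0 has moves =a=> q7
  q5 = b.0 has moves =b=> q9
  q6 = (0 | b.0)\{b} has moves stopped
  q7 = 0 | 0 has moves stopped
  q8 = 0 + 0 has moves stopped
  q9 = 0 has moves stopped
Partition-refinement fixed point:
  B0 = {p0}
  B1 = {p1}
  B2 = {p2, p4, p6, q1, q2, q5}
  B3 = {p10, p3, p5, p8, p9, q3, q6, q7, q8, q9}
  B4 = {p7, q4}
  B5 = {q0}
p0 ∈ B0, q0 ∈ B5 → different blocks

not bisimilar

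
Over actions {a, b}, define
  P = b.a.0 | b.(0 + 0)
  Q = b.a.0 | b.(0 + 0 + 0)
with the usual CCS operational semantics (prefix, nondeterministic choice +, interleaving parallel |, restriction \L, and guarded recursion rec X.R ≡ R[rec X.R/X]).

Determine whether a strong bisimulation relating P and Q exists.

P ~ Q

P's transition system — 6 states:
  m0 = b.a.0 | b.(0 + 0) | ··b··> m1, ··b··> m2
  m1 = a.0 | b.(0 + 0) | ··a··> m3, ··b··> m4
  m2 = b.a.0 | (0 + 0) | ··b··> m4
  m3 = 0 | b.(0 + 0) | ··b··> m5
  m4 = a.0 | (0 + 0) | ··a··> m5
  m5 = 0 | (0 + 0) | (no moves)
Q's transition system — 6 states:
  n0 = b.a.0 | b.(0 + 0 + 0) | ··b··> n1, ··b··> n2
  n1 = a.0 | b.(0 + 0 + 0) | ··a··> n3, ··b··> n4
  n2 = b.a.0 | (0 + 0 + 0) | ··b··> n4
  n3 = 0 | b.(0 + 0 + 0) | ··b··> n5
  n4 = a.0 | (0 + 0 + 0) | ··a··> n5
  n5 = 0 | (0 + 0 + 0) | (no moves)
Bisimilarity quotient blocks:
  B0 = {m0, n0}
  B1 = {m1, n1}
  B2 = {m3, n3}
  B3 = {m5, n5}
  B4 = {m4, n4}
  B5 = {m2, n2}
m0 ∈ B0, n0 ∈ B0 → same block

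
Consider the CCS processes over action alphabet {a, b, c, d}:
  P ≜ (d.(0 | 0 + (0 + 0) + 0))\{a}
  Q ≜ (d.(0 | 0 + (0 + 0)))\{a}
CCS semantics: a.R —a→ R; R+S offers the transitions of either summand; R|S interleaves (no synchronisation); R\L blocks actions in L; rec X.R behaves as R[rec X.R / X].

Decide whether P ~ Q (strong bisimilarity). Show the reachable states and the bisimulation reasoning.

bisimilar

LTS(P): 2 reachable states
  u0 = (d.(0 | 0 + (0 + 0) + 0))\{a} ⊢ ··d··> u1
  u1 = (0 | 0 + (0 + 0) + 0)\{a} ⊢ deadlocked
LTS(Q): 2 reachable states
  v0 = (d.(0 | 0 + (0 + 0)))\{a} ⊢ ··d··> v1
  v1 = (0 | 0 + (0 + 0))\{a} ⊢ deadlocked
Bisimilarity quotient blocks:
  B0 = {u0, v0}
  B1 = {u1, v1}
u0 ∈ B0, v0 ∈ B0 → same block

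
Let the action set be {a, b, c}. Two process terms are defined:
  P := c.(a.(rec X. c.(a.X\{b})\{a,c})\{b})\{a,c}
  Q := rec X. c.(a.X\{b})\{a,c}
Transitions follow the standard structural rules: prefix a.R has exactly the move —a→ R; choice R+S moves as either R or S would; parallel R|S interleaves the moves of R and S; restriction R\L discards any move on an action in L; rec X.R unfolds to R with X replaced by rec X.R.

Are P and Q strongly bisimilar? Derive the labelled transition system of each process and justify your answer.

bisimilar

LTS(P): 2 reachable states
  u0 = c.(a.(rec X. c.(a.X\{b})\{a,c})\{b})\{a,c} | -c-> u1
  u1 = (a.(rec X. c.(a.X\{b})\{a,c})\{b})\{a,c} | ∅
LTS(Q): 2 reachable states
  v0 = rec X. c.(a.X\{b})\{a,c} | -c-> v1
  v1 = (a.(rec X. c.(a.X\{b})\{a,c})\{b})\{a,c} | ∅
Coarsest stable partition (strong bisimilarity classes):
  B0 = {u0, v0}
  B1 = {u1, v1}
u0 ∈ B0, v0 ∈ B0 → same block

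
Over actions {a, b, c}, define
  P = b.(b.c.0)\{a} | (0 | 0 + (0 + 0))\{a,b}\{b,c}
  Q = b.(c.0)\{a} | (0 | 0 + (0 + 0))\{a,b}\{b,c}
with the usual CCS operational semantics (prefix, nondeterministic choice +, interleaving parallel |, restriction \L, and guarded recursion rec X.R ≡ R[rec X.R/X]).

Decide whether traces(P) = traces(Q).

LTS(P): 4 reachable states
  s0 = b.(b.c.0)\{a} | (0 | 0 + (0 + 0))\{a,b}\{b,c} :: --b--▸ s1
  s1 = (b.c.0)\{a} | (0 | 0 + (0 + 0))\{a,b}\{b,c} :: --b--▸ s2
  s2 = (c.0)\{a} | (0 | 0 + (0 + 0))\{a,b}\{b,c} :: --c--▸ s3
  s3 = 0\{a} | (0 | 0 + (0 + 0))\{a,b}\{b,c} :: ∅
LTS(Q): 3 reachable states
  t0 = b.(c.0)\{a} | (0 | 0 + (0 + 0))\{a,b}\{b,c} :: --b--▸ t1
  t1 = (c.0)\{a} | (0 | 0 + (0 + 0))\{a,b}\{b,c} :: --c--▸ t2
  t2 = 0\{a} | (0 | 0 + (0 + 0))\{a,b}\{b,c} :: ∅
Executing bb from P (initial set {s0}):
  [1] b ⇒ {s1}
  [2] b ⇒ {s2}
  P completes σ.
Executing bb from Q (initial set {t0}):
  [1] b ⇒ {t1}
  [2] b ⇒ ∅ (Q stuck)

NO — witness ⟨bb⟩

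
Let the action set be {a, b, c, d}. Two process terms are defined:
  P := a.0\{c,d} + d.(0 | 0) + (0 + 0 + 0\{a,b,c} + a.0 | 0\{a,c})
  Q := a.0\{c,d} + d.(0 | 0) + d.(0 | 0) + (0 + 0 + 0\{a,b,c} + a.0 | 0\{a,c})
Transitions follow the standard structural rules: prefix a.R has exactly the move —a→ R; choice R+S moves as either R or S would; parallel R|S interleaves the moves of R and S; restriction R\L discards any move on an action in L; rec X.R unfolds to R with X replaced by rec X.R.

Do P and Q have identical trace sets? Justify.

LTS(P): 4 reachable states
  p0 = a.0\{c,d} + d.(0 | 0) + (0 + 0 + 0\{a,b,c} + a.0 | 0\{a,c}) → —a→ p1, —a→ p2, —d→ p3
  p1 = 0 | 0\{a,c} → deadlocked
  p2 = 0\{c,d} → deadlocked
  p3 = 0 | 0 → deadlocked
LTS(Q): 4 reachable states
  q0 = a.0\{c,d} + d.(0 | 0) + d.(0 | 0) + (0 + 0 + 0\{a,b,c} + a.0 | 0\{a,c}) → —a→ q1, —a→ q2, —d→ q3
  q1 = 0 | 0\{a,c} → deadlocked
  q2 = 0\{c,d} → deadlocked
  q3 = 0 | 0 → deadlocked
Coarsest stable partition (strong bisimilarity classes):
  B0 = {p0, q0}
  B1 = {p1, p2, p3, q1, q2, q3}
p0 ∈ B0, q0 ∈ B0 → same block
Bisimilar ⇒ trace-equivalent.

YES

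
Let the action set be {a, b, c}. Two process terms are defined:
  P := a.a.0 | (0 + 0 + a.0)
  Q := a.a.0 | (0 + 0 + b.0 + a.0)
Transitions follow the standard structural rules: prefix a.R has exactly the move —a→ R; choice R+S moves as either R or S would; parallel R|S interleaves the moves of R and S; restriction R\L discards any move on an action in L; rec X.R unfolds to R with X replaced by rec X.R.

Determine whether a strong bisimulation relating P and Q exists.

not bisimilar

P's transition system — 6 states:
  p0 = a.a.0 | (0 + 0 + a.0) :: --a--▸ p1, --a--▸ p2
  p1 = a.0 | (0 + 0 + a.0) :: --a--▸ p3, --a--▸ p4
  p2 = a.a.0 | 0 :: --a--▸ p4
  p3 = 0 | (0 + 0 + a.0) :: --a--▸ p5
  p4 = a.0 | 0 :: --a--▸ p5
  p5 = 0 | 0 :: deadlocked
Q's transition system — 6 states:
  q0 = a.a.0 | (0 + 0 + b.0 + a.0) :: --a--▸ q1, --a--▸ q2, --b--▸ q2
  q1 = a.0 | (0 + 0 + b.0 + a.0) :: --a--▸ q3, --a--▸ q4, --b--▸ q4
  q2 = a.a.0 | 0 :: --a--▸ q4
  q3 = 0 | (0 + 0 + b.0 + a.0) :: --a--▸ q5, --b--▸ q5
  q4 = a.0 | 0 :: --a--▸ q5
  q5 = 0 | 0 :: deadlocked
Coarsest stable partition (strong bisimilarity classes):
  B0 = {p0}
  B1 = {p1, p2, q2}
  B2 = {p3, p4, q4}
  B3 = {p5, q5}
  B4 = {q0}
  B5 = {q1}
  B6 = {q3}
p0 ∈ B0, q0 ∈ B4 → different blocks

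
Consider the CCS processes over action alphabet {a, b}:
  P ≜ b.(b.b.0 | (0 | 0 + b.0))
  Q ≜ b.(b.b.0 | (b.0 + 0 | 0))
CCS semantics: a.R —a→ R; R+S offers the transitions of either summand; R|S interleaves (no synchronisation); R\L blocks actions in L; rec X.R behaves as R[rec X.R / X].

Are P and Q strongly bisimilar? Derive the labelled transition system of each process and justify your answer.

LTS(P): 7 reachable states
  p0 = b.(b.b.0 | (0 | 0 + b.0)) ⊢ =b=> p1
  p1 = b.b.0 | (0 | 0 + b.0) ⊢ =b=> p2, =b=> p3
  p2 = b.0 | (0 | 0 + b.0) ⊢ =b=> p4, =b=> p5
  p3 = b.b.0 | 0 ⊢ =b=> p5
  p4 = 0 | (0 | 0 + b.0) ⊢ =b=> p6
  p5 = b.0 | 0 ⊢ =b=> p6
  p6 = 0 | 0 ⊢ stopped
LTS(Q): 7 reachable states
  q0 = b.(b.b.0 | (b.0 + 0 | 0)) ⊢ =b=> q1
  q1 = b.b.0 | (b.0 + 0 | 0) ⊢ =b=> q2, =b=> q3
  q2 = b.0 | (b.0 + 0 | 0) ⊢ =b=> q4, =b=> q5
  q3 = b.b.0 | 0 ⊢ =b=> q5
  q4 = 0 | (b.0 + 0 | 0) ⊢ =b=> q6
  q5 = b.0 | 0 ⊢ =b=> q6
  q6 = 0 | 0 ⊢ stopped
Bisimilarity quotient blocks:
  B0 = {p0, q0}
  B1 = {p1, q1}
  B2 = {p2, p3, q2, q3}
  B3 = {p4, p5, q4, q5}
  B4 = {p6, q6}
p0 ∈ B0, q0 ∈ B0 → same block

P ~ Q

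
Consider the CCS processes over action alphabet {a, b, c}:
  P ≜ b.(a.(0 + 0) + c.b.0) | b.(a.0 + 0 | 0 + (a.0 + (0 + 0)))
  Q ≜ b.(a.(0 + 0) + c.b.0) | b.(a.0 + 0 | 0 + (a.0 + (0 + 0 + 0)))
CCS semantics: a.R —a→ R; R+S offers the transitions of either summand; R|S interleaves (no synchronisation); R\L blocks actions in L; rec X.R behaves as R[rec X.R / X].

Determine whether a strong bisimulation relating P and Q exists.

bisimilar

LTS(P): 15 reachable states
  p0 = b.(a.(0 + 0) + c.b.0) | b.(a.0 + 0 | 0 + (a.0 + (0 + 0))) ⊢ --b--▸ p1, --b--▸ p2
  p1 = (a.(0 + 0) + c.b.0) | b.(a.0 + 0 | 0 + (a.0 + (0 + 0))) ⊢ --a--▸ p3, --b--▸ p4, --c--▸ p5
  p2 = b.(a.(0 + 0) + c.b.0) | (a.0 + 0 | 0 + (a.0 + (0 + 0))) ⊢ --a--▸ p6, --b--▸ p4
  p3 = (0 + 0) | b.(a.0 + 0 | 0 + (a.0 + (0 + 0))) ⊢ --b--▸ p7
  p4 = (a.(0 + 0) + c.b.0) | (a.0 + 0 | 0 + (a.0 + (0 + 0))) ⊢ --a--▸ p7, --a--▸ p8, --c--▸ p9
  p5 = b.0 | b.(a.0 + 0 | 0 + (a.0 + (0 + 0))) ⊢ --b--▸ p10, --b--▸ p9
  p6 = b.(a.(0 + 0) + c.b.0) | 0 ⊢ --b--▸ p8
  p7 = (0 + 0) | (a.0 + 0 | 0 + (a.0 + (0 + 0))) ⊢ --a--▸ p11
  p8 = (a.(0 + 0) + c.b.0) | 0 ⊢ --a--▸ p11, --c--▸ p12
  p9 = b.0 | (a.0 + 0 | 0 + (a.0 + (0 + 0))) ⊢ --a--▸ p12, --b--▸ p13
  p10 = 0 | b.(a.0 + 0 | 0 + (a.0 + (0 + 0))) ⊢ --b--▸ p13
  p11 = (0 + 0) | 0 ⊢ ∅
  p12 = b.0 | 0 ⊢ --b--▸ p14
  p13 = 0 | (a.0 + 0 | 0 + (a.0 + (0 + 0))) ⊢ --a--▸ p14
  p14 = 0 | 0 ⊢ ∅
LTS(Q): 15 reachable states
  q0 = b.(a.(0 + 0) + c.b.0) | b.(a.0 + 0 | 0 + (a.0 + (0 + 0 + 0))) ⊢ --b--▸ q1, --b--▸ q2
  q1 = (a.(0 + 0) + c.b.0) | b.(a.0 + 0 | 0 + (a.0 + (0 + 0 + 0))) ⊢ --a--▸ q3, --b--▸ q4, --c--▸ q5
  q2 = b.(a.(0 + 0) + c.b.0) | (a.0 + 0 | 0 + (a.0 + (0 + 0 + 0))) ⊢ --a--▸ q6, --b--▸ q4
  q3 = (0 + 0) | b.(a.0 + 0 | 0 + (a.0 + (0 + 0 + 0))) ⊢ --b--▸ q7
  q4 = (a.(0 + 0) + c.b.0) | (a.0 + 0 | 0 + (a.0 + (0 + 0 + 0))) ⊢ --a--▸ q7, --a--▸ q8, --c--▸ q9
  q5 = b.0 | b.(a.0 + 0 | 0 + (a.0 + (0 + 0 + 0))) ⊢ --b--▸ q10, --b--▸ q9
  q6 = b.(a.(0 + 0) + c.b.0) | 0 ⊢ --b--▸ q8
  q7 = (0 + 0) | (a.0 + 0 | 0 + (a.0 + (0 + 0 + 0))) ⊢ --a--▸ q11
  q8 = (a.(0 + 0) + c.b.0) | 0 ⊢ --a--▸ q11, --c--▸ q12
  q9 = b.0 | (a.0 + 0 | 0 + (a.0 + (0 + 0 + 0))) ⊢ --a--▸ q12, --b--▸ q13
  q10 = 0 | b.(a.0 + 0 | 0 + (a.0 + (0 + 0 + 0))) ⊢ --b--▸ q13
  q11 = (0 + 0) | 0 ⊢ ∅
  q12 = b.0 | 0 ⊢ --b--▸ q14
  q13 = 0 | (a.0 + 0 | 0 + (a.0 + (0 + 0 + 0))) ⊢ --a--▸ q14
  q14 = 0 | 0 ⊢ ∅
Bisimilarity quotient blocks:
  B0 = {p0, q0}
  B1 = {p2, q2}
  B2 = {p4, q4}
  B3 = {p8, q8}
  B4 = {p11, p14, q11, q14}
  B5 = {p12, q12}
  B6 = {p9, q9}
  B7 = {p13, p7, q13, q7}
  B8 = {p6, q6}
  B9 = {p1, q1}
  B10 = {p10, p3, q10, q3}
  B11 = {p5, q5}
p0 ∈ B0, q0 ∈ B0 → same block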